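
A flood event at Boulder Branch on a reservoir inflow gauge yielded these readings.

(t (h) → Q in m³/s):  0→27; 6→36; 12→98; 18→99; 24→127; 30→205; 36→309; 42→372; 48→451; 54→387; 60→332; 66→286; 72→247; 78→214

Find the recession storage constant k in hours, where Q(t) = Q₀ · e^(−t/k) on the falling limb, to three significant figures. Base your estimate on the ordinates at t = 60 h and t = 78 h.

On the falling limb, Q drops from 332 to 214 m³/s between t = 60 h and t = 78 h (Δt = 18 h).
k = −Δt / ln(Q₂/Q₁) = −18 / ln(214/332) = 41.0 h.

k ≈ 41.0 h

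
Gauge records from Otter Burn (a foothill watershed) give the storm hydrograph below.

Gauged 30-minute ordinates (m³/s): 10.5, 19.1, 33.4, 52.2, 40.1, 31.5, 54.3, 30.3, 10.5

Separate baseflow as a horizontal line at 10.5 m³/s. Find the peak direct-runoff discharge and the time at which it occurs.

Q_p = 43.8 m³/s at t = 3 h

Subtracting baseflow gives direct-runoff ordinates: 0.0, 8.6, 22.9, 41.7, 29.6, 21.0, 43.8, 19.8, 0.0 m³/s.
The maximum is 43.8 m³/s, occurring at the reading for t = 3 h.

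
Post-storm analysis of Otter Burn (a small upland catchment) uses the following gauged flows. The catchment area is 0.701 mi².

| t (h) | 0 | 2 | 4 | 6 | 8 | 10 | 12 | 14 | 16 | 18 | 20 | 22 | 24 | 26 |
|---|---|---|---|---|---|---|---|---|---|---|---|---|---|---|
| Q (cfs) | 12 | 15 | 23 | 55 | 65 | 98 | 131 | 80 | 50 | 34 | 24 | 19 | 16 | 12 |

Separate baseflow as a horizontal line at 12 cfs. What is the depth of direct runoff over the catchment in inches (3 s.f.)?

Direct runoff: 0.0, 3.0, 11.0, 43.0, 53.0, 86.0, 119.0, 68.0, 38.0, 22.0, 12.0, 7.0, 4.0, 0.0 cfs; ΣQ_DR = 466.0 cfs.
V = ΣQ_DR · Δt = 466.0 × 7200 s = 3.355 × 10^6 ft³.
Over A = 0.701 mi², depth = V / A = 2.06 in.

d ≈ 2.06 in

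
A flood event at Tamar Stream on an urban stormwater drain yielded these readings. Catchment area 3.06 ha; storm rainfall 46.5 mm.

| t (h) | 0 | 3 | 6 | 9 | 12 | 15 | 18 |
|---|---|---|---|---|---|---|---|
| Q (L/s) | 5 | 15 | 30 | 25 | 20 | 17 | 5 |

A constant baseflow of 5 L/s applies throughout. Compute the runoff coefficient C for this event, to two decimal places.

ΣQ_DR = 82.00 L/s; V = ΣQ_DR·Δt = 8.856 × 10^5 L.
Runoff depth d = V / A = 28.94 mm.
C = d / P = 28.94 / 46.5 = 0.62.

C ≈ 0.62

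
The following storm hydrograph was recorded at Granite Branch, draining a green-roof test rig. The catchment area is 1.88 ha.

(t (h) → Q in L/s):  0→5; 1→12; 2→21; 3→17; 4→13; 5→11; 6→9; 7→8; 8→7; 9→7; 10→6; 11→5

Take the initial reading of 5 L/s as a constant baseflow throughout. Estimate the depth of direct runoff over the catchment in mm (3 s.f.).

Direct runoff: 0.0, 7.0, 16.0, 12.0, 8.0, 6.0, 4.0, 3.0, 2.0, 2.0, 1.0, 0.0 L/s; ΣQ_DR = 61.00 L/s.
V = ΣQ_DR · Δt = 61.00 × 3600 s = 2.196 × 10^5 L.
Over A = 1.88 ha, depth = V / A = 11.7 mm.

d ≈ 11.7 mm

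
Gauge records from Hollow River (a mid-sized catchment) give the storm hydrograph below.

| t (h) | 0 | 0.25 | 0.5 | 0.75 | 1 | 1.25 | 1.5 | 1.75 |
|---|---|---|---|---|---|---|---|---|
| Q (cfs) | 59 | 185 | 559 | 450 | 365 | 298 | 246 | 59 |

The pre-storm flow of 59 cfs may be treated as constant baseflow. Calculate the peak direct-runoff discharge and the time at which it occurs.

Subtracting baseflow gives direct-runoff ordinates: 0.0, 126.0, 500.0, 391.0, 306.0, 239.0, 187.0, 0.0 cfs.
The maximum is 500.0 cfs, occurring at the reading for t = 0.5 h.

Q_p = 500.0 cfs at t = 0.5 h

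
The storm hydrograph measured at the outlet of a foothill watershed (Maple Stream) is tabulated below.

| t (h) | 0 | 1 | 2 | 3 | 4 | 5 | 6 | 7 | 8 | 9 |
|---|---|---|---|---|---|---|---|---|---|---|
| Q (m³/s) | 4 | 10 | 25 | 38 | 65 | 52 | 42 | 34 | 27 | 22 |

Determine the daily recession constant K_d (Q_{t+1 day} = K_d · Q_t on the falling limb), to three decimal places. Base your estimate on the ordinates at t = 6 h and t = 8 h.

K_d ≈ 0.005

Between t = 6 h and t = 8 h the flow falls from 42 to 27 m³/s over 2×1 h = 2 h.
Per-interval ratio K = (27/42)^(1/2) = 0.8018; K_d = K^(24/1) = 0.005.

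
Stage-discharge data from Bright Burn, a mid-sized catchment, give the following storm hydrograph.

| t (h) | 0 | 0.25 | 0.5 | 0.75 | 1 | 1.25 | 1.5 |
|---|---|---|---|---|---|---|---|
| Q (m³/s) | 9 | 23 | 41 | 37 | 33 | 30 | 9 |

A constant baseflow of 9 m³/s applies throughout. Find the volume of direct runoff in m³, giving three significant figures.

Direct-runoff ordinates (Q − Q_b): 0.0, 14.0, 32.0, 28.0, 24.0, 21.0, 0.0 m³/s.
ΣQ_DR = 119.0 m³/s.
With Δt = 0.25 h = 900 s, V = ΣQ_DR · Δt = 119.0 × 900 = 1.07 × 10^5 m³.

V ≈ 1.07 × 10^5 m³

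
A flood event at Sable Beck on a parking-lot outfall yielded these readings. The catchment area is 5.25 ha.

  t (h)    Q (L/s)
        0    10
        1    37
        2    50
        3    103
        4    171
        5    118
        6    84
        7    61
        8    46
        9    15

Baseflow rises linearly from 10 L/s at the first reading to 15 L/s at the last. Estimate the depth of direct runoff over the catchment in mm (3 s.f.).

d ≈ 39.1 mm

Direct runoff: 0.00, 26.44, 38.89, 91.33, 158.78, 105.22, 70.67, 47.11, 31.56, 0.00 L/s; ΣQ_DR = 570.0 L/s.
V = ΣQ_DR · Δt = 570.0 × 3600 s = 2.052 × 10^6 L.
Over A = 5.25 ha, depth = V / A = 39.1 mm.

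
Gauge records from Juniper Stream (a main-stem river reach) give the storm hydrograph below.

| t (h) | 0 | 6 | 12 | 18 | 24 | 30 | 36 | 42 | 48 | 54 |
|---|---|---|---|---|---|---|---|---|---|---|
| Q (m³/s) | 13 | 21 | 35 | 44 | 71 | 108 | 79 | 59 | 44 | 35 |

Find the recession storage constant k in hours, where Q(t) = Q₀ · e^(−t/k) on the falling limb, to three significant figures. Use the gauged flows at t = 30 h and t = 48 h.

k ≈ 20.0 h

On the falling limb, Q drops from 108 to 44 m³/s between t = 30 h and t = 48 h (Δt = 18 h).
k = −Δt / ln(Q₂/Q₁) = −18 / ln(44/108) = 20.0 h.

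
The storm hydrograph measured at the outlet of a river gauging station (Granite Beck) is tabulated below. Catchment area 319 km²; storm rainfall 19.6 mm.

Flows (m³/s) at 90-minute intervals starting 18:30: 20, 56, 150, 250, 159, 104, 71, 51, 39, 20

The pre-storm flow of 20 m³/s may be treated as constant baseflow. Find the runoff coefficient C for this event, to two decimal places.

ΣQ_DR = 720.0 m³/s; V = ΣQ_DR·Δt = 3.888 × 10^6 m³.
Runoff depth d = V / A = 12.19 mm.
C = d / P = 12.19 / 19.6 = 0.62.

C ≈ 0.62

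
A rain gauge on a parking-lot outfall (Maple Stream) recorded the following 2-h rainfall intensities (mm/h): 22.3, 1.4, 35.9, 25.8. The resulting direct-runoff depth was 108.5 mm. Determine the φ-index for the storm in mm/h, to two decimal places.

φ ≈ 9.92 mm/h

Only the 3 blocks with intensity above φ contribute runoff: 22.3, 35.9, 25.8 mm/h.
Σ(I−φ)·Δt = d  ⇒  (22.3+35.9+25.8 − 3φ)·2 = 108.5
φ = (84.00 − 108.5/2) / 3 = 9.92 mm/h.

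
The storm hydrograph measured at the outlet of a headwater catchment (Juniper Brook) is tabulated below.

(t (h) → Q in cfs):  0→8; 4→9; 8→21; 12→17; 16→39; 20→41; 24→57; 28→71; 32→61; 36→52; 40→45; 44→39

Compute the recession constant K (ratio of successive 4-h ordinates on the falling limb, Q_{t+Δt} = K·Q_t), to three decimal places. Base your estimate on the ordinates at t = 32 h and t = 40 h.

K ≈ 0.859

Using the recession-limb readings at t = 32 h and t = 40 h: Q falls from 61 to 45 cfs over 2 intervals.
K = (Q₂/Q₁)^(1/2) = (45/61)^(1/2) = 0.859.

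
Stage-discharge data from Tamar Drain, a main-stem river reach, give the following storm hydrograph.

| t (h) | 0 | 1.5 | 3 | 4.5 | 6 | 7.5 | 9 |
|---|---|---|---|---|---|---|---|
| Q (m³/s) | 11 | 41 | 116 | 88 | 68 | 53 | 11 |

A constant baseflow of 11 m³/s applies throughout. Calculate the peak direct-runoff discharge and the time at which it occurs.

Q_p = 105.0 m³/s at t = 3 h

Subtracting baseflow gives direct-runoff ordinates: 0.0, 30.0, 105.0, 77.0, 57.0, 42.0, 0.0 m³/s.
The maximum is 105.0 m³/s, occurring at the reading for t = 3 h.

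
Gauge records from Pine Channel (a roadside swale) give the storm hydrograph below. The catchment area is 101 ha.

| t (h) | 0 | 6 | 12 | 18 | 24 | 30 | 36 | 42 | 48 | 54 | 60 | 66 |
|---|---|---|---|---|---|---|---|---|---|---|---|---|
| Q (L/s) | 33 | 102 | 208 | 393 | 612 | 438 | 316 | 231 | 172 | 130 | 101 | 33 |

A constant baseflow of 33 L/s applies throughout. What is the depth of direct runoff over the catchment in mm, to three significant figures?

d ≈ 50.7 mm

Direct runoff: 0.0, 69.0, 175.0, 360.0, 579.0, 405.0, 283.0, 198.0, 139.0, 97.0, 68.0, 0.0 L/s; ΣQ_DR = 2373 L/s.
V = ΣQ_DR · Δt = 2373 × 21600 s = 5.126 × 10^7 L.
Over A = 101 ha, depth = V / A = 50.7 mm.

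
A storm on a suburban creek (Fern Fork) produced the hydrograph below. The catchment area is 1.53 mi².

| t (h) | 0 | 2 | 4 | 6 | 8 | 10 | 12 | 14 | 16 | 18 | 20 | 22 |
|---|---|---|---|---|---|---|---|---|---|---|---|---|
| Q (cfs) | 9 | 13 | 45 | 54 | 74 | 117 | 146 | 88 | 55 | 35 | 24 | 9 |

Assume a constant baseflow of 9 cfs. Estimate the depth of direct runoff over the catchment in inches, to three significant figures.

Direct runoff: 0.0, 4.0, 36.0, 45.0, 65.0, 108.0, 137.0, 79.0, 46.0, 26.0, 15.0, 0.0 cfs; ΣQ_DR = 561.0 cfs.
V = ΣQ_DR · Δt = 561.0 × 7200 s = 4.039 × 10^6 ft³.
Over A = 1.53 mi², depth = V / A = 1.14 in.

d ≈ 1.14 in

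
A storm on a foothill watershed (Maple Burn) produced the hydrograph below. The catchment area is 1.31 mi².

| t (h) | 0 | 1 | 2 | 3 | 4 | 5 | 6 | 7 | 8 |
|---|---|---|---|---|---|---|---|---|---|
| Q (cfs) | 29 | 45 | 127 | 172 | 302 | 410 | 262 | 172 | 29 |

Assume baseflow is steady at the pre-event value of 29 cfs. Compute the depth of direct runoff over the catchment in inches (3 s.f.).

d ≈ 1.52 in

Direct runoff: 0.0, 16.0, 98.0, 143.0, 273.0, 381.0, 233.0, 143.0, 0.0 cfs; ΣQ_DR = 1287 cfs.
V = ΣQ_DR · Δt = 1287 × 3600 s = 4.633 × 10^6 ft³.
Over A = 1.31 mi², depth = V / A = 1.52 in.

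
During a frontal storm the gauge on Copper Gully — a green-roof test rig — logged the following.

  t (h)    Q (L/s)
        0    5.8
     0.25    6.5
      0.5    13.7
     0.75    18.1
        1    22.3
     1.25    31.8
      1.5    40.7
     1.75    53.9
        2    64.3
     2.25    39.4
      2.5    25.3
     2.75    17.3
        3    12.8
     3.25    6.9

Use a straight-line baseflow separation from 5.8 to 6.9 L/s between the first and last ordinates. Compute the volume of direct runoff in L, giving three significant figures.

V ≈ 2.43 × 10^5 L

Direct-runoff ordinates (Q − Q_b): 0.00, 0.62, 7.73, 12.05, 16.16, 25.58, 34.39, 47.51, 57.82, 32.84, 18.65, 10.57, 5.98, 0.00 L/s.
ΣQ_DR = 269.9 L/s.
With Δt = 0.25 h = 900 s, V = ΣQ_DR · Δt = 269.9 × 900 = 2.43 × 10^5 L.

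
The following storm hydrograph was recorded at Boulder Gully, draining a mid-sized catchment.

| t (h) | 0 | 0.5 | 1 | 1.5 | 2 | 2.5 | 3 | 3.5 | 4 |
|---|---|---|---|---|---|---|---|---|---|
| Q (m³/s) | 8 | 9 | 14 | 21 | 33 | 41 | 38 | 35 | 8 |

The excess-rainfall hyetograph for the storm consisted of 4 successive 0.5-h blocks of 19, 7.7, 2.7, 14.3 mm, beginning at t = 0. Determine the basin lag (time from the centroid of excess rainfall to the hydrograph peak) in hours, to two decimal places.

t_L ≈ 1.61 h

Centroid of excess rainfall: t_c = Σ P_i·t̄_i / ΣP_i = 0.8907 h (block centres at 0.25, 0.75, 1.25, 1.75 h).
Hydrograph peak occurs at t = 2.5 h, so basin lag t_L = 2.5 − 0.8907 = 1.61 h.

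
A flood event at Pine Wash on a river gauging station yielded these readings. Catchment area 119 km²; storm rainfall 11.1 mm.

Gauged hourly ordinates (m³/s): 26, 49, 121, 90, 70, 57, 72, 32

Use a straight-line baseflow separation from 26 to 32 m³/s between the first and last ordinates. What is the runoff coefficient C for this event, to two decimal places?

C ≈ 0.78

ΣQ_DR = 285.0 m³/s; V = ΣQ_DR·Δt = 1.026 × 10^6 m³.
Runoff depth d = V / A = 8.622 mm.
C = d / P = 8.622 / 11.1 = 0.78.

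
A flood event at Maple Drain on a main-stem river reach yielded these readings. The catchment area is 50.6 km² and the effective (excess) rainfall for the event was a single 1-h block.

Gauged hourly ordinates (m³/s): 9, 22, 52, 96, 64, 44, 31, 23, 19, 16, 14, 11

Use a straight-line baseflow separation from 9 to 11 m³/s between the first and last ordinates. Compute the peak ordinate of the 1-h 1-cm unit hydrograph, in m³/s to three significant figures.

Direct runoff: 0.00, 12.82, 42.64, 86.45, 54.27, 34.09, 20.91, 12.73, 8.55, 5.36, 3.18, 0.00 m³/s; ΣQ_DR = 281.0 m³/s, peak = 86.45 m³/s.
Runoff depth d = ΣQ_DR·Δt / A = 281.0 × 3600 / (50.6 km²) = 19.99 mm.
The 1-cm UH is the DRH scaled by (10 mm)/d, so U_p = 86.45 × 10/19.99 = 43.2 m³/s.

U_p ≈ 43.2 m³/s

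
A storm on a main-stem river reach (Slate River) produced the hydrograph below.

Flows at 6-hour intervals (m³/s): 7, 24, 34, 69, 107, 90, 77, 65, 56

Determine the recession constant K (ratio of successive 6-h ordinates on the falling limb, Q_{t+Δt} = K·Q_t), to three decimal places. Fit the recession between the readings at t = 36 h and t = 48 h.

K ≈ 0.853

Using the recession-limb readings at t = 36 h and t = 48 h: Q falls from 77 to 56 m³/s over 2 intervals.
K = (Q₂/Q₁)^(1/2) = (56/77)^(1/2) = 0.853.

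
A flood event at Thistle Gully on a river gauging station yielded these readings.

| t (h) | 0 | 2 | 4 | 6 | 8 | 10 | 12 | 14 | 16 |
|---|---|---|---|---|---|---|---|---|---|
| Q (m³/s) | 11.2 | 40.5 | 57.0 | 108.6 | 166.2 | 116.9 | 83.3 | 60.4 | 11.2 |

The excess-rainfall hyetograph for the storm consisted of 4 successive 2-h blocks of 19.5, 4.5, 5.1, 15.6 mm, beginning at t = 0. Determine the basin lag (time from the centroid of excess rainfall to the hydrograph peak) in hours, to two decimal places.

t_L ≈ 4.25 h

Centroid of excess rainfall: t_c = Σ P_i·t̄_i / ΣP_i = 3.7517 h (block centres at 1, 3, 5, 7 h).
Hydrograph peak occurs at t = 8 h, so basin lag t_L = 8 − 3.7517 = 4.25 h.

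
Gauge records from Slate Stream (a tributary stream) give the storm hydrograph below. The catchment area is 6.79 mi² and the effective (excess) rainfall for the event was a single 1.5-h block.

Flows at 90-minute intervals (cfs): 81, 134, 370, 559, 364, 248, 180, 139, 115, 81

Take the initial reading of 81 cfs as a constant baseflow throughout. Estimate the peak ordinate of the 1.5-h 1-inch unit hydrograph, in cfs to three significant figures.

U_p ≈ 956 cfs

Direct runoff: 0.0, 53.0, 289.0, 478.0, 283.0, 167.0, 99.0, 58.0, 34.0, 0.0 cfs; ΣQ_DR = 1461 cfs, peak = 478.0 cfs.
Runoff depth d = ΣQ_DR·Δt / A = 1461 × 5400 / (6.79 mi²) = 0.5001 in.
The 1-inch UH is the DRH scaled by (1 in)/d, so U_p = 478.0 × 1/0.5001 = 956 cfs.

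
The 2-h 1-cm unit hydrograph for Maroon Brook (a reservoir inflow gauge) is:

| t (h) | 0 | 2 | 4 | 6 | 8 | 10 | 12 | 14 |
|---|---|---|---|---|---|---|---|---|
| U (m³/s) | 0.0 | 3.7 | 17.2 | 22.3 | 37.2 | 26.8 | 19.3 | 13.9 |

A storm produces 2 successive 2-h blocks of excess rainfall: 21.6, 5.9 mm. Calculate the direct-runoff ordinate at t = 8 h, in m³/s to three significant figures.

Q ≈ 93.5 m³/s

By discrete convolution, Q_j = Σ (P_i / 10 mm) · U_{j−i}.
At t = 8 h (j=4): Q = (21.6/10)·37.2 + (5.9/10)·22.3 = 93.5 m³/s.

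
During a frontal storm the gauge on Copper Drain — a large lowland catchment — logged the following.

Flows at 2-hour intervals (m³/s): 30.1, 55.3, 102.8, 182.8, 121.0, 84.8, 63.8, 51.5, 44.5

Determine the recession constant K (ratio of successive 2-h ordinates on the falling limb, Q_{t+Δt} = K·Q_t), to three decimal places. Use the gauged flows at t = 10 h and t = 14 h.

Using the recession-limb readings at t = 10 h and t = 14 h: Q falls from 84.8 to 51.5 m³/s over 2 intervals.
K = (Q₂/Q₁)^(1/2) = (51.5/84.8)^(1/2) = 0.779.

K ≈ 0.779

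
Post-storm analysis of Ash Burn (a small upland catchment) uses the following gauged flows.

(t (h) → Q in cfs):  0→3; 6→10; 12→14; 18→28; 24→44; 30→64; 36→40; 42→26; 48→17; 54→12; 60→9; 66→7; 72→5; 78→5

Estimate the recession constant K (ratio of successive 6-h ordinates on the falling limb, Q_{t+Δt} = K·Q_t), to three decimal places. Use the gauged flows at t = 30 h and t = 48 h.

Using the recession-limb readings at t = 30 h and t = 48 h: Q falls from 64 to 17 cfs over 3 intervals.
K = (Q₂/Q₁)^(1/3) = (17/64)^(1/3) = 0.643.

K ≈ 0.643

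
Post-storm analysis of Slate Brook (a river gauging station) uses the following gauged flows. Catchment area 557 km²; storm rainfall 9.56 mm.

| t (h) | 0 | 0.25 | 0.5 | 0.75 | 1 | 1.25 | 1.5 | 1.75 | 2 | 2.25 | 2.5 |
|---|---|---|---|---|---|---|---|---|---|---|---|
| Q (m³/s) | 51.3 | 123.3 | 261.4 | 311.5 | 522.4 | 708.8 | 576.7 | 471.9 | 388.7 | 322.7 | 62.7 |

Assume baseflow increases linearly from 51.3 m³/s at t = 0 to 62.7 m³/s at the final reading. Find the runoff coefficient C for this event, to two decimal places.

C ≈ 0.54

ΣQ_DR = 3174 m³/s; V = ΣQ_DR·Δt = 2.857 × 10^6 m³.
Runoff depth d = V / A = 5.129 mm.
C = d / P = 5.129 / 9.56 = 0.54.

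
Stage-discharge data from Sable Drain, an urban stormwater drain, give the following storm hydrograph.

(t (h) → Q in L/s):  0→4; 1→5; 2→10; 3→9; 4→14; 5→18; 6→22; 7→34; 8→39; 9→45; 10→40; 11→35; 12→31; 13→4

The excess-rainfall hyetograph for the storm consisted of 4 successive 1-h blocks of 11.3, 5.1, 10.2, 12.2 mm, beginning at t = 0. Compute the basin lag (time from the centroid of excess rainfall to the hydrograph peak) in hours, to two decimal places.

t_L ≈ 6.90 h

Centroid of excess rainfall: t_c = Σ P_i·t̄_i / ΣP_i = 2.1005 h (block centres at 0.5, 1.5, 2.5, 3.5 h).
Hydrograph peak occurs at t = 9 h, so basin lag t_L = 9 − 2.1005 = 6.90 h.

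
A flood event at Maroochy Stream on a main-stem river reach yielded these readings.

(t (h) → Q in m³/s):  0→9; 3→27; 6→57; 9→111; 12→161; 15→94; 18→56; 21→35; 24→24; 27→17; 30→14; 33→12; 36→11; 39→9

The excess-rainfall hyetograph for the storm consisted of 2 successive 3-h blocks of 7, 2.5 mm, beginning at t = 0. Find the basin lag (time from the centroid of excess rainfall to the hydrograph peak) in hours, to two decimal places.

t_L ≈ 9.71 h

Centroid of excess rainfall: t_c = Σ P_i·t̄_i / ΣP_i = 2.2895 h (block centres at 1.5, 4.5 h).
Hydrograph peak occurs at t = 12 h, so basin lag t_L = 12 − 2.2895 = 9.71 h.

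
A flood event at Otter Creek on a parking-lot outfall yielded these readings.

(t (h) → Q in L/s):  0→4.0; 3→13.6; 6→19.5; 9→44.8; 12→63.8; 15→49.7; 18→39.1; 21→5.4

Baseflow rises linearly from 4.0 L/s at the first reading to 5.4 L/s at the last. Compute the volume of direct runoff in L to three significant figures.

V ≈ 2.18 × 10^6 L

Direct-runoff ordinates (Q − Q_b): 0.00, 9.40, 15.10, 40.20, 59.00, 44.70, 33.90, 0.00 L/s.
ΣQ_DR = 202.3 L/s.
With Δt = 3 h = 10800 s, V = ΣQ_DR · Δt = 202.3 × 10800 = 2.18 × 10^6 L.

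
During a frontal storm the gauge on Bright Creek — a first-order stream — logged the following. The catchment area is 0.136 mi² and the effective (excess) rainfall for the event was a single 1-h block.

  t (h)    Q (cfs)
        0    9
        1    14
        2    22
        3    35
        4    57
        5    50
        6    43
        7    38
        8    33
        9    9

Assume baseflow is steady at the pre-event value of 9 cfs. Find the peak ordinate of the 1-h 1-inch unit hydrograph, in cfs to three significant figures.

U_p ≈ 19.1 cfs

Direct runoff: 0.0, 5.0, 13.0, 26.0, 48.0, 41.0, 34.0, 29.0, 24.0, 0.0 cfs; ΣQ_DR = 220.0 cfs, peak = 48.0 cfs.
Runoff depth d = ΣQ_DR·Δt / A = 220.0 × 3600 / (0.136 mi²) = 2.507 in.
The 1-inch UH is the DRH scaled by (1 in)/d, so U_p = 48.0 × 1/2.507 = 19.1 cfs.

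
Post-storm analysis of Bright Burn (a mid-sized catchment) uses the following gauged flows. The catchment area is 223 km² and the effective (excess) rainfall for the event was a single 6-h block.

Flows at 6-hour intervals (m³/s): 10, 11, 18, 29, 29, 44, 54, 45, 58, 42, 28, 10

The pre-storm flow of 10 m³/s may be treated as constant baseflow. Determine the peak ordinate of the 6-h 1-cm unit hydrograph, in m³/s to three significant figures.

Direct runoff: 0.0, 1.0, 8.0, 19.0, 19.0, 34.0, 44.0, 35.0, 48.0, 32.0, 18.0, 0.0 m³/s; ΣQ_DR = 258.0 m³/s, peak = 48.0 m³/s.
Runoff depth d = ΣQ_DR·Δt / A = 258.0 × 21600 / (223 km²) = 24.99 mm.
The 1-cm UH is the DRH scaled by (10 mm)/d, so U_p = 48.0 × 10/24.99 = 19.2 m³/s.

U_p ≈ 19.2 m³/s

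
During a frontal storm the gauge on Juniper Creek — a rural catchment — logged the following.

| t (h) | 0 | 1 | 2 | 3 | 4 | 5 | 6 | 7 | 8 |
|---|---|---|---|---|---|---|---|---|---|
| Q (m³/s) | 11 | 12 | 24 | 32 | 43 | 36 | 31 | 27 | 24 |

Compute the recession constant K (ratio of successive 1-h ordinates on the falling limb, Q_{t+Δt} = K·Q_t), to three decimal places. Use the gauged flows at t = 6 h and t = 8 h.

K ≈ 0.880

Using the recession-limb readings at t = 6 h and t = 8 h: Q falls from 31 to 24 m³/s over 2 intervals.
K = (Q₂/Q₁)^(1/2) = (24/31)^(1/2) = 0.880.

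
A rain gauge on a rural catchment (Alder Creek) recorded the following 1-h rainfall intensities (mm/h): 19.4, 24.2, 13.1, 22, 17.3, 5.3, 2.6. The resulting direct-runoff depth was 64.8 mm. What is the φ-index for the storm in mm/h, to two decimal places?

φ ≈ 6.24 mm/h

Only the 5 blocks with intensity above φ contribute runoff: 19.4, 24.2, 13.1, 22, 17.3 mm/h.
Σ(I−φ)·Δt = d  ⇒  (19.4+24.2+13.1+22+17.3 − 5φ)·1 = 64.8
φ = (96.00 − 64.8/1) / 5 = 6.24 mm/h.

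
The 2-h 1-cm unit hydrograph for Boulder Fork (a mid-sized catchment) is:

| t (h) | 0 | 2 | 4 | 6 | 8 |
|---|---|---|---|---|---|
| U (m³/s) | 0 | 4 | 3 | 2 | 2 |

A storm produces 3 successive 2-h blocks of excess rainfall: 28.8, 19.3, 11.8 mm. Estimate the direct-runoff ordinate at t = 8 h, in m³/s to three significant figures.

By discrete convolution, Q_j = Σ (P_i / 10 mm) · U_{j−i}.
At t = 8 h (j=4): Q = (28.8/10)·2 + (19.3/10)·2 + (11.8/10)·3 = 13.2 m³/s.

Q ≈ 13.2 m³/s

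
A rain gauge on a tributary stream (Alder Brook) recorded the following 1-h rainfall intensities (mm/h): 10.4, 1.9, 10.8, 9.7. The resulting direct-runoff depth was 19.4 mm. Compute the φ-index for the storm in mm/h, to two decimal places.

Only the 3 blocks with intensity above φ contribute runoff: 10.4, 10.8, 9.7 mm/h.
Σ(I−φ)·Δt = d  ⇒  (10.4+10.8+9.7 − 3φ)·1 = 19.4
φ = (30.90 − 19.4/1) / 3 = 3.83 mm/h.

φ ≈ 3.83 mm/h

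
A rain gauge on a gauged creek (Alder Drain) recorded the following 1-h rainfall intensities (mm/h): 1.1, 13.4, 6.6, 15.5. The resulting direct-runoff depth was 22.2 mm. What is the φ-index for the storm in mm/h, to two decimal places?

φ ≈ 4.43 mm/h

Only the 3 blocks with intensity above φ contribute runoff: 13.4, 6.6, 15.5 mm/h.
Σ(I−φ)·Δt = d  ⇒  (13.4+6.6+15.5 − 3φ)·1 = 22.2
φ = (35.50 − 22.2/1) / 3 = 4.43 mm/h.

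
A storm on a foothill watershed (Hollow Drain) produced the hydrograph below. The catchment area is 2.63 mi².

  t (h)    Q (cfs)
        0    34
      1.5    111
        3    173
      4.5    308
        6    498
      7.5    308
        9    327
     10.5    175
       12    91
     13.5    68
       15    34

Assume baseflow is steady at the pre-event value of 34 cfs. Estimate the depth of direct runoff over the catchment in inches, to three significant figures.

d ≈ 1.55 in

Direct runoff: 0.0, 77.0, 139.0, 274.0, 464.0, 274.0, 293.0, 141.0, 57.0, 34.0, 0.0 cfs; ΣQ_DR = 1753 cfs.
V = ΣQ_DR · Δt = 1753 × 5400 s = 9.466 × 10^6 ft³.
Over A = 2.63 mi², depth = V / A = 1.55 in.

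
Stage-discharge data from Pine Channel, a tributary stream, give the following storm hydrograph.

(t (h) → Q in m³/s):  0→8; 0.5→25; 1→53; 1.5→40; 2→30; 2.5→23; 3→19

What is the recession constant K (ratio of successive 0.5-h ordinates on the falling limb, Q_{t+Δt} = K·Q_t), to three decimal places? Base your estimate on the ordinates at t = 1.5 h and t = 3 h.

Using the recession-limb readings at t = 1.5 h and t = 3 h: Q falls from 40 to 19 m³/s over 3 intervals.
K = (Q₂/Q₁)^(1/3) = (19/40)^(1/3) = 0.780.

K ≈ 0.780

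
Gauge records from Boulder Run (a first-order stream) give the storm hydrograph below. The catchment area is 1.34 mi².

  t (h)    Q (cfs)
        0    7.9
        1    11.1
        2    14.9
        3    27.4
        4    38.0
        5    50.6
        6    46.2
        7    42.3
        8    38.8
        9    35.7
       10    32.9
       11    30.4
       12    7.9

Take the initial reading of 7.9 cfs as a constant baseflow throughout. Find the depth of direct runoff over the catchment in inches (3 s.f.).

d ≈ 0.325 in

Direct runoff: 0.0, 3.2, 7.0, 19.5, 30.1, 42.7, 38.3, 34.4, 30.9, 27.8, 25.0, 22.5, 0.0 cfs; ΣQ_DR = 281.4 cfs.
V = ΣQ_DR · Δt = 281.4 × 3600 s = 1.013 × 10^6 ft³.
Over A = 1.34 mi², depth = V / A = 0.325 in.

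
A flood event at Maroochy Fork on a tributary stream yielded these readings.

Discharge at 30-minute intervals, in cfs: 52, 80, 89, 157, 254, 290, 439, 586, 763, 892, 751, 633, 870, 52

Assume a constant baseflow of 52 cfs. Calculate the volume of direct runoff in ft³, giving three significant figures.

Direct-runoff ordinates (Q − Q_b): 0.0, 28.0, 37.0, 105.0, 202.0, 238.0, 387.0, 534.0, 711.0, 840.0, 699.0, 581.0, 818.0, 0.0 cfs.
ΣQ_DR = 5180 cfs.
With Δt = 0.5 h = 1800 s, V = ΣQ_DR · Δt = 5180 × 1800 = 9.32 × 10^6 ft³.

V ≈ 9.32 × 10^6 ft³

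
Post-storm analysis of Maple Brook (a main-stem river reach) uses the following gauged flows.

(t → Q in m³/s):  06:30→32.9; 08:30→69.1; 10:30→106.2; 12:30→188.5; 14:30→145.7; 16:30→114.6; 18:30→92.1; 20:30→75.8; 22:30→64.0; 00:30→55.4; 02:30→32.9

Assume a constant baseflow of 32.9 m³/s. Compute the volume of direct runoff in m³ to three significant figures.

V ≈ 4.43 × 10^6 m³

Direct-runoff ordinates (Q − Q_b): 0.0, 36.2, 73.3, 155.6, 112.8, 81.7, 59.2, 42.9, 31.1, 22.5, 0.0 m³/s.
ΣQ_DR = 615.3 m³/s.
With Δt = 2 h = 7200 s, V = ΣQ_DR · Δt = 615.3 × 7200 = 4.43 × 10^6 m³.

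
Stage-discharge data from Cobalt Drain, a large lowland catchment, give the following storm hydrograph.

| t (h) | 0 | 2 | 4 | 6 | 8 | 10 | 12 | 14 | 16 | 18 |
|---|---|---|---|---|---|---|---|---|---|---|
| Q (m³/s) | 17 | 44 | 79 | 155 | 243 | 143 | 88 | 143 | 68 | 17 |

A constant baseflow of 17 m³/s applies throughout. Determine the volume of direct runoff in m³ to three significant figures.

Direct-runoff ordinates (Q − Q_b): 0.0, 27.0, 62.0, 138.0, 226.0, 126.0, 71.0, 126.0, 51.0, 0.0 m³/s.
ΣQ_DR = 827.0 m³/s.
With Δt = 2 h = 7200 s, V = ΣQ_DR · Δt = 827.0 × 7200 = 5.95 × 10^6 m³.

V ≈ 5.95 × 10^6 m³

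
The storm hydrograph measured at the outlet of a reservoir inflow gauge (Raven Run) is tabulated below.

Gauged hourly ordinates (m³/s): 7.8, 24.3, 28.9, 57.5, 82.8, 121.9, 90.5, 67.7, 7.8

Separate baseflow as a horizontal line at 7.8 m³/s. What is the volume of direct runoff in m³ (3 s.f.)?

Direct-runoff ordinates (Q − Q_b): 0.0, 16.5, 21.1, 49.7, 75.0, 114.1, 82.7, 59.9, 0.0 m³/s.
ΣQ_DR = 419.0 m³/s.
With Δt = 1 h = 3600 s, V = ΣQ_DR · Δt = 419.0 × 3600 = 1.51 × 10^6 m³.

V ≈ 1.51 × 10^6 m³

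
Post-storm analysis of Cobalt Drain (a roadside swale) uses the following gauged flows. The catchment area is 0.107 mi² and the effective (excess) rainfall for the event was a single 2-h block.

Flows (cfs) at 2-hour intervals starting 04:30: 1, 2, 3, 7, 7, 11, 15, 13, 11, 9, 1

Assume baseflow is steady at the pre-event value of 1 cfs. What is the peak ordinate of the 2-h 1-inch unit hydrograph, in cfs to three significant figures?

Direct runoff: 0.0, 1.0, 2.0, 6.0, 6.0, 10.0, 14.0, 12.0, 10.0, 8.0, 0.0 cfs; ΣQ_DR = 69.00 cfs, peak = 14.0 cfs.
Runoff depth d = ΣQ_DR·Δt / A = 69.00 × 7200 / (0.107 mi²) = 1.999 in.
The 1-inch UH is the DRH scaled by (1 in)/d, so U_p = 14.0 × 1/1.999 = 7.01 cfs.

U_p ≈ 7.01 cfs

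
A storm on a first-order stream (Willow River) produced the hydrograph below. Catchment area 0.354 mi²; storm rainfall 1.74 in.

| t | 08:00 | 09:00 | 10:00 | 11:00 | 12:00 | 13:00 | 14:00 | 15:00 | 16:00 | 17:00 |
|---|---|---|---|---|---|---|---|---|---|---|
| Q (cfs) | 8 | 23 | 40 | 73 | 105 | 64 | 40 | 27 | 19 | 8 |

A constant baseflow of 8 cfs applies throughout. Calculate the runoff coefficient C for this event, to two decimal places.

ΣQ_DR = 327.0 cfs; V = ΣQ_DR·Δt = 1.177 × 10^6 ft³.
Runoff depth d = V / A = 1.431 in.
C = d / P = 1.431 / 1.74 = 0.82.

C ≈ 0.82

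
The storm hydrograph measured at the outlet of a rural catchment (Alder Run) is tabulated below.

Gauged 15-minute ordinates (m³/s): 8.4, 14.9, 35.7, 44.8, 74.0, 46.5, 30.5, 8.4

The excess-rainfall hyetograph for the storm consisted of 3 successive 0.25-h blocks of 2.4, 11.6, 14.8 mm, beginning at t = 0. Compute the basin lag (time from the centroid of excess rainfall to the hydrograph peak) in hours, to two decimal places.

t_L ≈ 0.52 h

Centroid of excess rainfall: t_c = Σ P_i·t̄_i / ΣP_i = 0.4826 h (block centres at 0.125, 0.375, 0.625 h).
Hydrograph peak occurs at t = 1 h, so basin lag t_L = 1 − 0.4826 = 0.52 h.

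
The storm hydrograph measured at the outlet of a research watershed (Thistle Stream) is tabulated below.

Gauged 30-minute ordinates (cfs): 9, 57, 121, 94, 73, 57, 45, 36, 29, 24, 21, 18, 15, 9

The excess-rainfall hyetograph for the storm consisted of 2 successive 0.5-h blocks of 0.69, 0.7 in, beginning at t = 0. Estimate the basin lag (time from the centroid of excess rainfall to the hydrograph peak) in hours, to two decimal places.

t_L ≈ 0.50 h

Centroid of excess rainfall: t_c = Σ P_i·t̄_i / ΣP_i = 0.5018 h (block centres at 0.25, 0.75 h).
Hydrograph peak occurs at t = 1 h, so basin lag t_L = 1 − 0.5018 = 0.50 h.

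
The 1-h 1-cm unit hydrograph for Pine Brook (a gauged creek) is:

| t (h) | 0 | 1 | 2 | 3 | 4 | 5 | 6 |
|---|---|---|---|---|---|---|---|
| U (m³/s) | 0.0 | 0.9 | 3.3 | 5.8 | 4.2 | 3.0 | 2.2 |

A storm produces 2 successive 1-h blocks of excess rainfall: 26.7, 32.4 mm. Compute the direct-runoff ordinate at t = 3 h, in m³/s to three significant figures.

By discrete convolution, Q_j = Σ (P_i / 10 mm) · U_{j−i}.
At t = 3 h (j=3): Q = (26.7/10)·5.8 + (32.4/10)·3.3 = 26.2 m³/s.

Q ≈ 26.2 m³/s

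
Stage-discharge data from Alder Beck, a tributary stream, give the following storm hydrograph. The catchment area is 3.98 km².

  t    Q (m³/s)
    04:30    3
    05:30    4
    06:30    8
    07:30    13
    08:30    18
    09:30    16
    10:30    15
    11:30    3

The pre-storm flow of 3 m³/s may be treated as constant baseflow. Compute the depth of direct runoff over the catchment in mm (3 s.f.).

d ≈ 50.7 mm

Direct runoff: 0.0, 1.0, 5.0, 10.0, 15.0, 13.0, 12.0, 0.0 m³/s; ΣQ_DR = 56.00 m³/s.
V = ΣQ_DR · Δt = 56.00 × 3600 s = 2.016 × 10^5 m³.
Over A = 3.98 km², depth = V / A = 50.7 mm.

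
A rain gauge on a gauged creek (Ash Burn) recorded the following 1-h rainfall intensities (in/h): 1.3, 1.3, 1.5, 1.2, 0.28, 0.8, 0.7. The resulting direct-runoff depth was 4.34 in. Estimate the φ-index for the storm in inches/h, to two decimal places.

Only the 6 blocks with intensity above φ contribute runoff: 1.3, 1.3, 1.5, 1.2, 0.8, 0.7 in/h.
Σ(I−φ)·Δt = d  ⇒  (1.3+1.3+1.5+1.2+0.8+0.7 − 6φ)·1 = 4.34
φ = (6.800 − 4.34/1) / 6 = 0.41 in/h.

φ ≈ 0.41 in/h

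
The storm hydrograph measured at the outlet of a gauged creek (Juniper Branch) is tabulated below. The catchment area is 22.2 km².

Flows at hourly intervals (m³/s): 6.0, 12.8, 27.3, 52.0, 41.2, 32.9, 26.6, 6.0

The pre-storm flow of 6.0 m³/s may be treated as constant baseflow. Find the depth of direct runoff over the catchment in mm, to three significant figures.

Direct runoff: 0.0, 6.8, 21.3, 46.0, 35.2, 26.9, 20.6, 0.0 m³/s; ΣQ_DR = 156.8 m³/s.
V = ΣQ_DR · Δt = 156.8 × 3600 s = 5.645 × 10^5 m³.
Over A = 22.2 km², depth = V / A = 25.4 mm.

d ≈ 25.4 mm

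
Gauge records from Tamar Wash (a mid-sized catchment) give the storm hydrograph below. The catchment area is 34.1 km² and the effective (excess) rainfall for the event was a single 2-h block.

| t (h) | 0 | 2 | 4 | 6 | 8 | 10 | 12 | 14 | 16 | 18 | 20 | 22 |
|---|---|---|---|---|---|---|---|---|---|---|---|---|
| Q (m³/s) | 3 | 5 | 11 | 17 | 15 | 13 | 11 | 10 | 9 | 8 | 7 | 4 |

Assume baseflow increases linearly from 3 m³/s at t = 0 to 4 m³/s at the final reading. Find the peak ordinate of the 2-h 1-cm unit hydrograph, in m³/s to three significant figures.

U_p ≈ 9.16 m³/s

Direct runoff: 0.00, 1.91, 7.82, 13.73, 11.64, 9.55, 7.45, 6.36, 5.27, 4.18, 3.09, 0.00 m³/s; ΣQ_DR = 71.00 m³/s, peak = 13.73 m³/s.
Runoff depth d = ΣQ_DR·Δt / A = 71.00 × 7200 / (34.1 km²) = 14.99 mm.
The 1-cm UH is the DRH scaled by (10 mm)/d, so U_p = 13.73 × 10/14.99 = 9.16 m³/s.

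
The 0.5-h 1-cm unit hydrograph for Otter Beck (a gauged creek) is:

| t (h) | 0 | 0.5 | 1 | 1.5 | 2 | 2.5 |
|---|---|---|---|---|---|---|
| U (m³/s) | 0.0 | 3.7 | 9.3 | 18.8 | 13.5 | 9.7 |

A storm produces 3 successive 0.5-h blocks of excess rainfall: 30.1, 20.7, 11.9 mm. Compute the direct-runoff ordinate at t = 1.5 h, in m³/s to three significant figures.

By discrete convolution, Q_j = Σ (P_i / 10 mm) · U_{j−i}.
At t = 1.5 h (j=3): Q = (30.1/10)·18.8 + (20.7/10)·9.3 + (11.9/10)·3.7 = 80.2 m³/s.

Q ≈ 80.2 m³/s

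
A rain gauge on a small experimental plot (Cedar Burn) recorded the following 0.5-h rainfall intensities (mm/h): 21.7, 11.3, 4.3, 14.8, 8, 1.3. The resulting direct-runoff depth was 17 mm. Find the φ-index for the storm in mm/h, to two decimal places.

φ ≈ 5.45 mm/h

Only the 4 blocks with intensity above φ contribute runoff: 21.7, 11.3, 14.8, 8 mm/h.
Σ(I−φ)·Δt = d  ⇒  (21.7+11.3+14.8+8 − 4φ)·0.5 = 17
φ = (55.80 − 17/0.5) / 4 = 5.45 mm/h.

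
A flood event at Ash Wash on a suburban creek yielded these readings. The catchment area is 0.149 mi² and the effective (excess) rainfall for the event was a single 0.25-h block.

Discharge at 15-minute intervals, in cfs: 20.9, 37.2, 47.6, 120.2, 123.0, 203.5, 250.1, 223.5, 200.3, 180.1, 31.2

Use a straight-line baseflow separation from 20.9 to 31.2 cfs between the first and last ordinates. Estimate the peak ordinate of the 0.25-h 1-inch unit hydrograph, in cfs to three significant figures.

Direct runoff: 0.00, 15.27, 24.64, 96.21, 97.98, 177.45, 223.02, 195.39, 171.16, 149.93, 0.00 cfs; ΣQ_DR = 1151 cfs, peak = 223.02 cfs.
Runoff depth d = ΣQ_DR·Δt / A = 1151 × 900 / (0.149 mi²) = 2.993 in.
The 1-inch UH is the DRH scaled by (1 in)/d, so U_p = 223.02 × 1/2.993 = 74.5 cfs.

U_p ≈ 74.5 cfs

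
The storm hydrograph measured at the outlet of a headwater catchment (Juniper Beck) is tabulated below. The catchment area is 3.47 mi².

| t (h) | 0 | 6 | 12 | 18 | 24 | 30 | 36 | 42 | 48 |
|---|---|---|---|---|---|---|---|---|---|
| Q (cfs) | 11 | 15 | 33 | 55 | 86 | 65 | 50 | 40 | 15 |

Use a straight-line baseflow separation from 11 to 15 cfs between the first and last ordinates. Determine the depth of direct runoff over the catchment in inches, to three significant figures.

Direct runoff: 0.00, 3.50, 21.00, 42.50, 73.00, 51.50, 36.00, 25.50, 0.00 cfs; ΣQ_DR = 253.0 cfs.
V = ΣQ_DR · Δt = 253.0 × 21600 s = 5.465 × 10^6 ft³.
Over A = 3.47 mi², depth = V / A = 0.678 in.

d ≈ 0.678 in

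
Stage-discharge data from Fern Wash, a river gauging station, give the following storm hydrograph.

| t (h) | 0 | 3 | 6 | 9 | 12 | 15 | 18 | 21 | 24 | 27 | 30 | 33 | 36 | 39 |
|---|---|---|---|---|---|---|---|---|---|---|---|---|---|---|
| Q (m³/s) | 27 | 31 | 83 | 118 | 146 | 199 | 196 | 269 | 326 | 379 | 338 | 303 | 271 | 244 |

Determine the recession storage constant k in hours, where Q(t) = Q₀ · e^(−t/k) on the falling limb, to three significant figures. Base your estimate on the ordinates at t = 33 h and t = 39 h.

k ≈ 27.7 h

On the falling limb, Q drops from 303 to 244 m³/s between t = 33 h and t = 39 h (Δt = 6 h).
k = −Δt / ln(Q₂/Q₁) = −6 / ln(244/303) = 27.7 h.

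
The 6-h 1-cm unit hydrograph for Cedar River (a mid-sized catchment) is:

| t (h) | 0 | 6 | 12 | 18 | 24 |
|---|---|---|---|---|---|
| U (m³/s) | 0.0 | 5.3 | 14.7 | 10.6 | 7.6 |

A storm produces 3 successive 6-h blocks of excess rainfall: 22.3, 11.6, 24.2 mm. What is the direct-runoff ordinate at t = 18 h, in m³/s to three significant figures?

Q ≈ 53.5 m³/s

By discrete convolution, Q_j = Σ (P_i / 10 mm) · U_{j−i}.
At t = 18 h (j=3): Q = (22.3/10)·10.6 + (11.6/10)·14.7 + (24.2/10)·5.3 = 53.5 m³/s.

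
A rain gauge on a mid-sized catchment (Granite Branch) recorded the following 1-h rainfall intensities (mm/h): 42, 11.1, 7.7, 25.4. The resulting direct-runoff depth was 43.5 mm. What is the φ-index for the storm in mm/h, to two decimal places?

φ ≈ 11.95 mm/h

Only the 2 blocks with intensity above φ contribute runoff: 42, 25.4 mm/h.
Σ(I−φ)·Δt = d  ⇒  (42+25.4 − 2φ)·1 = 43.5
φ = (67.40 − 43.5/1) / 2 = 11.95 mm/h.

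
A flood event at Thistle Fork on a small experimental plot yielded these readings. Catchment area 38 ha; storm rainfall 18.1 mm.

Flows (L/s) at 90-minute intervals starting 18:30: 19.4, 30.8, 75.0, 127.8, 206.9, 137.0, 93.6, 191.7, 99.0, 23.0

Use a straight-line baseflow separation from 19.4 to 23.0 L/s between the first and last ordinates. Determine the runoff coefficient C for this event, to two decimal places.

ΣQ_DR = 792.2 L/s; V = ΣQ_DR·Δt = 4.278 × 10^6 L.
Runoff depth d = V / A = 11.26 mm.
C = d / P = 11.26 / 18.1 = 0.62.

C ≈ 0.62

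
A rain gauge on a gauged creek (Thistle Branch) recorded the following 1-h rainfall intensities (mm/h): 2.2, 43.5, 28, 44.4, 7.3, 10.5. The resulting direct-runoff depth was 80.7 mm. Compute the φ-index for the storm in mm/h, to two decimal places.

Only the 3 blocks with intensity above φ contribute runoff: 43.5, 28, 44.4 mm/h.
Σ(I−φ)·Δt = d  ⇒  (43.5+28+44.4 − 3φ)·1 = 80.7
φ = (115.9 − 80.7/1) / 3 = 11.73 mm/h.

φ ≈ 11.73 mm/h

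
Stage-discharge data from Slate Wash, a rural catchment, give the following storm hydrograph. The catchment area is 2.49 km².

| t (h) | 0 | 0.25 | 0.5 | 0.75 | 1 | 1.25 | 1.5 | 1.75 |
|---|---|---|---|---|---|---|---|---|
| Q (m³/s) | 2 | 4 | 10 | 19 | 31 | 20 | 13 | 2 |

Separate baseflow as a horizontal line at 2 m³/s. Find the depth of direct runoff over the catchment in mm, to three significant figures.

d ≈ 30.7 mm

Direct runoff: 0.0, 2.0, 8.0, 17.0, 29.0, 18.0, 11.0, 0.0 m³/s; ΣQ_DR = 85.00 m³/s.
V = ΣQ_DR · Δt = 85.00 × 900 s = 76500 m³.
Over A = 2.49 km², depth = V / A = 30.7 mm.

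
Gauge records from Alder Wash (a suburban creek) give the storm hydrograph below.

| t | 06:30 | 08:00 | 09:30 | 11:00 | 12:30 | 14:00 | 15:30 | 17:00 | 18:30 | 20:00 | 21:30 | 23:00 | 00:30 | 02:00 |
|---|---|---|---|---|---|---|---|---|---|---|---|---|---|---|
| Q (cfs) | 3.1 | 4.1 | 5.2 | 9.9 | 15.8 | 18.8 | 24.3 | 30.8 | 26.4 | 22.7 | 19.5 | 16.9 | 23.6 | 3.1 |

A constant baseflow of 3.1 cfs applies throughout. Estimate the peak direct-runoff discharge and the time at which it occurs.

Q_p = 27.7 cfs at t = 17:00

Subtracting baseflow gives direct-runoff ordinates: 0.0, 1.0, 2.1, 6.8, 12.7, 15.7, 21.2, 27.7, 23.3, 19.6, 16.4, 13.8, 20.5, 0.0 cfs.
The maximum is 27.7 cfs, occurring at the reading for t = 17:00.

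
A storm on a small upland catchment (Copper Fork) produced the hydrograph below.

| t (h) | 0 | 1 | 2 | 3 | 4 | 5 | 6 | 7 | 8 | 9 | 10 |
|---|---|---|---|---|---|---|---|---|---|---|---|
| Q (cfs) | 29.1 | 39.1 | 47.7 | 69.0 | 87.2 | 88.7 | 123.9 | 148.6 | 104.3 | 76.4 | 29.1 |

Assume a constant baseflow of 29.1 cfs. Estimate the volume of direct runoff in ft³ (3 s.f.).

V ≈ 1.88 × 10^6 ft³

Direct-runoff ordinates (Q − Q_b): 0.0, 10.0, 18.6, 39.9, 58.1, 59.6, 94.8, 119.5, 75.2, 47.3, 0.0 cfs.
ΣQ_DR = 523.0 cfs.
With Δt = 1 h = 3600 s, V = ΣQ_DR · Δt = 523.0 × 3600 = 1.88 × 10^6 ft³.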